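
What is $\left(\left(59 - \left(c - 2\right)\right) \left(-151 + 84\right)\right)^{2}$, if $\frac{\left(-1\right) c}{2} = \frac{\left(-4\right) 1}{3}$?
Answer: $\frac{137475625}{9} \approx 1.5275 \cdot 10^{7}$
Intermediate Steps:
$c = \frac{8}{3}$ ($c = - 2 \frac{\left(-4\right) 1}{3} = - 2 \left(\left(-4\right) \frac{1}{3}\right) = \left(-2\right) \left(- \frac{4}{3}\right) = \frac{8}{3} \approx 2.6667$)
$\left(\left(59 - \left(c - 2\right)\right) \left(-151 + 84\right)\right)^{2} = \left(\left(59 - \left(\frac{8}{3} - 2\right)\right) \left(-151 + 84\right)\right)^{2} = \left(\left(59 - \frac{2}{3}\right) \left(-67\right)\right)^{2} = \left(\frac{175}{3} \left(-67\right)\right)^{2} = \left(- \frac{11725}{3}\right)^{2} = \frac{137475625}{9}$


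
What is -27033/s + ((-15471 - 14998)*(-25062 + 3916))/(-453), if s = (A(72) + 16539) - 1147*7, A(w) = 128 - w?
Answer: -5519064408233/3880398 ≈ -1.4223e+6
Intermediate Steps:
s = 8566 (s = ((128 - 1*72) + 16539) - 1147*7 = ((128 - 72) + 16539) - 8029 = (56 + 16539) - 8029 = 16595 - 8029 = 8566)
-27033/s + ((-15471 - 14998)*(-25062 + 3916))/(-453) = -27033/8566 + ((-15471 - 14998)*(-25062 + 3916))/(-453) = -27033*1/8566 - 30469*(-21146)*(-1/453) = -27033/8566 + 644297474*(-1/453) = -27033/8566 - 644297474/453 = -5519064408233/3880398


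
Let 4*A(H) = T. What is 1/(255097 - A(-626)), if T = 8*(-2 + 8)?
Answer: 1/255085 ≈ 3.9203e-6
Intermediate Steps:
T = 48 (T = 8*6 = 48)
A(H) = 12 (A(H) = (1/4)*48 = 12)
1/(255097 - A(-626)) = 1/(255097 - 1*12) = 1/(255097 - 12) = 1/255085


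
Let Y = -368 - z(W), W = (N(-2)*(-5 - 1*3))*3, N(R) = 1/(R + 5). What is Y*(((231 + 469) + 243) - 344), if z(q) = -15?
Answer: -211447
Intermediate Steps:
N(R) = 1/(5 + R)
W = -8 (W = ((-5 - 1*3)/(5 - 2))*3 = ((-5 - 3)/3)*3 = ((⅓)*(-8))*3 = -8/3*3 = -8)
Y = -353 (Y = -368 - 1*(-15) = -368 + 15 = -353)
Y*(((231 + 469) + 243) - 344) = -353*(((231 + 469) + 243) - 344) = -353*((700 + 243) - 344) = -353*(943 - 344) = -353*599 = -211447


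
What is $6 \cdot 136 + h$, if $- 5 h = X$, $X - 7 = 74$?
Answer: $\frac{3999}{5} \approx 799.8$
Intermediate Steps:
$X = 81$ ($X = 7 + 74 = 81$)
$h = - \frac{81}{5}$ ($h = \left(- \frac{1}{5}\right) 81 = - \frac{81}{5} \approx -16.2$)
$6 \cdot 136 + h = 6 \cdot 136 - \frac{81}{5} = 816 - \frac{81}{5} = \frac{3999}{5}$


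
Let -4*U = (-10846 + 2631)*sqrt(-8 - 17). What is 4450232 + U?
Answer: 4450232 + 41075*I/4 ≈ 4.4502e+6 + 10269.0*I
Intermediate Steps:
U = 41075*I/4 (U = -(-10846 + 2631)*sqrt(-8 - 17)/4 = -(-8215)*sqrt(-25)/4 = -(-8215)*5*I/4 = -(-41075)*I/4 = 41075*I/4 ≈ 10269.0*I)
4450232 + U = 4450232 + 41075*I/4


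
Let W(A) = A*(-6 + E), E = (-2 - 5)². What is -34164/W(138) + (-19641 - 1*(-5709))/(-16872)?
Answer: -6857535/1390534 ≈ -4.9316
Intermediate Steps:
E = 49 (E = (-7)² = 49)
W(A) = 43*A (W(A) = A*(-6 + 49) = A*43 = 43*A)
-34164/W(138) + (-19641 - 1*(-5709))/(-16872) = -34164/(43*138) + (-19641 - 1*(-5709))/(-16872) = -34164/5934 + (-19641 + 5709)*(-1/16872) = -34164*1/5934 - 13932*(-1/16872) = -5694/989 + 1161/1406 = -6857535/1390534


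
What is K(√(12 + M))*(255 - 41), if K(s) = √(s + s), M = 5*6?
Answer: 214*2^(¾)*21^(¼) ≈ 770.44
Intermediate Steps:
M = 30
K(s) = √2*√s (K(s) = √(2*s) = √2*√s)
K(√(12 + M))*(255 - 41) = (√2*√(√(12 + 30)))*(255 - 41) = (√2*√(√42))*214 = (√2*42^(¼))*214 = (2^(¾)*21^(¼))*214 = 214*2^(¾)*21^(¼)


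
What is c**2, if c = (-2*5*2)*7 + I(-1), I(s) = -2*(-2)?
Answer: 18496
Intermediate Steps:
I(s) = 4
c = -136 (c = (-2*5*2)*7 + 4 = -10*2*7 + 4 = -20*7 + 4 = -140 + 4 = -136)
c**2 = (-136)**2 = 18496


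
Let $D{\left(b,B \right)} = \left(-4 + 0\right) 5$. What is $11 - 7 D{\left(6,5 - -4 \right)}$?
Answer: $151$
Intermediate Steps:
$D{\left(b,B \right)} = -20$ ($D{\left(b,B \right)} = \left(-4\right) 5 = -20$)
$11 - 7 D{\left(6,5 - -4 \right)} = 11 - -140 = 11 + 140 = 151$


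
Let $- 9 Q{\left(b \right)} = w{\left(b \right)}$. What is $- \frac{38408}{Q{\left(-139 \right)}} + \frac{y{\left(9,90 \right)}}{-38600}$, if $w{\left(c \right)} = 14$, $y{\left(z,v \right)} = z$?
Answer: $\frac{6671469537}{270200} \approx 24691.0$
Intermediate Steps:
$Q{\left(b \right)} = - \frac{14}{9}$ ($Q{\left(b \right)} = \left(- \frac{1}{9}\right) 14 = - \frac{14}{9}$)
$- \frac{38408}{Q{\left(-139 \right)}} + \frac{y{\left(9,90 \right)}}{-38600} = - \frac{38408}{- \frac{14}{9}} + \frac{9}{-38600} = \left(-38408\right) \left(- \frac{9}{14}\right) + 9 \left(- \frac{1}{38600}\right) = \frac{172836}{7} - \frac{9}{38600} = \frac{6671469537}{270200}$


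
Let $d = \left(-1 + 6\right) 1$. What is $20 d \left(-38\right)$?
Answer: $-3800$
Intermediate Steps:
$d = 5$ ($d = 5 \cdot 1 = 5$)
$20 d \left(-38\right) = 20 \cdot 5 \left(-38\right) = 100 \left(-38\right) = -3800$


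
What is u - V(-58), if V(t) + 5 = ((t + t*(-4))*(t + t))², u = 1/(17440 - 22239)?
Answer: -1955083090950/4799 ≈ -4.0739e+8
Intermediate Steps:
u = -1/4799 (u = 1/(-4799) = -1/4799 ≈ -0.00020838)
V(t) = -5 + 36*t⁴ (V(t) = -5 + ((t + t*(-4))*(t + t))² = -5 + ((t - 4*t)*(2*t))² = -5 + ((-3*t)*(2*t))² = -5 + (-6*t²)² = -5 + 36*t⁴)
u - V(-58) = -1/4799 - (-5 + 36*(-58)⁴) = -1/4799 - (-5 + 36*11316496) = -1/4799 - (-5 + 407393856) = -1/4799 - 1*407393851 = -1/4799 - 407393851 = -1955083090950/4799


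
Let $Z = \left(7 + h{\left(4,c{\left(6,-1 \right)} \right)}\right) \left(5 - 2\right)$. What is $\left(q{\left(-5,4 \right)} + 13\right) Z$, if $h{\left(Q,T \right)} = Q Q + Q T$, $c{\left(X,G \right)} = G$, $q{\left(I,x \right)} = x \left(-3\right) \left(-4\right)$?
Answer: $3477$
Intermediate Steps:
$q{\left(I,x \right)} = 12 x$ ($q{\left(I,x \right)} = - 3 x \left(-4\right) = 12 x$)
$h{\left(Q,T \right)} = Q^{2} + Q T$
$Z = 57$ ($Z = \left(7 + 4 \left(4 - 1\right)\right) \left(5 - 2\right) = \left(7 + 4 \cdot 3\right) 3 = \left(7 + 12\right) 3 = 19 \cdot 3 = 57$)
$\left(q{\left(-5,4 \right)} + 13\right) Z = \left(12 \cdot 4 + 13\right) 57 = \left(48 + 13\right) 57 = 61 \cdot 57 = 3477$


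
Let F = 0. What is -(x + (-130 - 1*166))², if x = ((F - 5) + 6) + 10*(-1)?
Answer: -93025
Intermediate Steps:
x = -9 (x = ((0 - 5) + 6) + 10*(-1) = (-5 + 6) - 10 = 1 - 10 = -9)
-(x + (-130 - 1*166))² = -(-9 + (-130 - 1*166))² = -(-9 + (-130 - 166))² = -(-9 - 296)² = -1*(-305)² = -1*93025 = -93025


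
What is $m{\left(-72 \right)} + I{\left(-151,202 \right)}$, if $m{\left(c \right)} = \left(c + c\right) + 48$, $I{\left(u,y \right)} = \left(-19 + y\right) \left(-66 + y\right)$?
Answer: $24792$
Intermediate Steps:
$I{\left(u,y \right)} = \left(-66 + y\right) \left(-19 + y\right)$
$m{\left(c \right)} = 48 + 2 c$ ($m{\left(c \right)} = 2 c + 48 = 48 + 2 c$)
$m{\left(-72 \right)} + I{\left(-151,202 \right)} = \left(48 + 2 \left(-72\right)\right) + \left(1254 + 202^{2} - 17170\right) = \left(48 - 144\right) + \left(1254 + 40804 - 17170\right) = -96 + 24888 = 24792$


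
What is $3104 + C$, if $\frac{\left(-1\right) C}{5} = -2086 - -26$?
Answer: $13404$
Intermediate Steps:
$C = 10300$ ($C = - 5 \left(-2086 - -26\right) = - 5 \left(-2086 + 26\right) = \left(-5\right) \left(-2060\right) = 10300$)
$3104 + C = 3104 + 10300 = 13404$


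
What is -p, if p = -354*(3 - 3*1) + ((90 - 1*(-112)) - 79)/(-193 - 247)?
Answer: 123/440 ≈ 0.27955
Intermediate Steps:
p = -123/440 (p = -354*(3 - 3) + ((90 + 112) - 79)/(-440) = -354*0 + (202 - 79)*(-1/440) = 0 + 123*(-1/440) = 0 - 123/440 = -123/440 ≈ -0.27955)
-p = -1*(-123/440) = 123/440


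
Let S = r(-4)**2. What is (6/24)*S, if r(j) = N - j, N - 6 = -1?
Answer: 81/4 ≈ 20.250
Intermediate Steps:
N = 5 (N = 6 - 1 = 5)
r(j) = 5 - j
S = 81 (S = (5 - 1*(-4))**2 = (5 + 4)**2 = 9**2 = 81)
(6/24)*S = (6/24)*81 = (6*(1/24))*81 = (1/4)*81 = 81/4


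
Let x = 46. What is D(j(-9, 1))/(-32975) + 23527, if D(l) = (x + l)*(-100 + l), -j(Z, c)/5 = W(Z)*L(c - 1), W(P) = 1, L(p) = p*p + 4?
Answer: 155161189/6595 ≈ 23527.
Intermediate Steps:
L(p) = 4 + p² (L(p) = p² + 4 = 4 + p²)
j(Z, c) = -20 - 5*(-1 + c)² (j(Z, c) = -5*(4 + (c - 1)²) = -5*(4 + (-1 + c)²) = -20 - 5*(-1 + c)²)
D(l) = (-100 + l)*(46 + l) (D(l) = (46 + l)*(-100 + l) = (-100 + l)*(46 + l))
D(j(-9, 1))/(-32975) + 23527 = (-4600 + (-20 - 5*(-1 + 1)²)² - 54*(-20 - 5*(-1 + 1)²))/(-32975) + 23527 = (-4600 + (-20 - 5*0²)² - 54*(-20 - 5*0²))*(-1/32975) + 23527 = (-4600 + (-20 - 5*0)² - 54*(-20 - 5*0))*(-1/32975) + 23527 = (-4600 + (-20 + 0)² - 54*(-20 + 0))*(-1/32975) + 23527 = (-4600 + (-20)² - 54*(-20))*(-1/32975) + 23527 = (-4600 + 400 + 1080)*(-1/32975) + 23527 = -3120*(-1/32975) + 23527 = 624/6595 + 23527 = 155161189/6595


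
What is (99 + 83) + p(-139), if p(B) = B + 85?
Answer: 128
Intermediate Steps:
p(B) = 85 + B
(99 + 83) + p(-139) = (99 + 83) + (85 - 139) = 182 - 54 = 128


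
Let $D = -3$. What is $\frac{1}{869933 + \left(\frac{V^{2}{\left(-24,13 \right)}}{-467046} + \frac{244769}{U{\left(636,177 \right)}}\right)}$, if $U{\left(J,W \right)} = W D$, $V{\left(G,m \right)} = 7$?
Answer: $\frac{27555714}{23958922901785} \approx 1.1501 \cdot 10^{-6}$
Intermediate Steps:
$U{\left(J,W \right)} = - 3 W$ ($U{\left(J,W \right)} = W \left(-3\right) = - 3 W$)
$\frac{1}{869933 + \left(\frac{V^{2}{\left(-24,13 \right)}}{-467046} + \frac{244769}{U{\left(636,177 \right)}}\right)} = \frac{1}{869933 + \left(\frac{7^{2}}{-467046} + \frac{244769}{\left(-3\right) 177}\right)} = \frac{1}{869933 + \left(49 \left(- \frac{1}{467046}\right) + \frac{244769}{-531}\right)} = \frac{1}{869933 + \left(- \frac{49}{467046} + 244769 \left(- \frac{1}{531}\right)\right)} = \frac{1}{869933 - \frac{12702045377}{27555714}} = \frac{1}{\frac{23958922901785}{27555714}} = \frac{27555714}{23958922901785}$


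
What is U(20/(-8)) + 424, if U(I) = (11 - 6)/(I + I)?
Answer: 423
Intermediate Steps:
U(I) = 5/(2*I) (U(I) = 5/((2*I)) = 5*(1/(2*I)) = 5/(2*I))
U(20/(-8)) + 424 = 5/(2*((20/(-8)))) + 424 = 5/(2*((20*(-1/8)))) + 424 = 5/(2*(-5/2)) + 424 = (5/2)*(-2/5) + 424 = -1 + 424 = 423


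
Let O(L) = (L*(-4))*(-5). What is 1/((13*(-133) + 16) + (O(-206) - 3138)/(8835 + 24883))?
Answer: -16859/28883096 ≈ -0.00058370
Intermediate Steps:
O(L) = 20*L (O(L) = -4*L*(-5) = 20*L)
1/((13*(-133) + 16) + (O(-206) - 3138)/(8835 + 24883)) = 1/((13*(-133) + 16) + (20*(-206) - 3138)/(8835 + 24883)) = 1/((-1729 + 16) + (-4120 - 3138)/33718) = 1/(-1713 - 7258*1/33718) = 1/(-1713 - 3629/16859) = 1/(-28883096/16859) = -16859/28883096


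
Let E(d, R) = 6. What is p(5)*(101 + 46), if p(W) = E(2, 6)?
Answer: 882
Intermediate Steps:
p(W) = 6
p(5)*(101 + 46) = 6*(101 + 46) = 6*147 = 882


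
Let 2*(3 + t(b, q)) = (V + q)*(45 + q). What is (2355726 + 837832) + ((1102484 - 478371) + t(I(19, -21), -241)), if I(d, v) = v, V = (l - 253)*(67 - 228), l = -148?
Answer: -2485692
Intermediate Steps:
V = 64561 (V = (-148 - 253)*(67 - 228) = -401*(-161) = 64561)
t(b, q) = -3 + (45 + q)*(64561 + q)/2 (t(b, q) = -3 + ((64561 + q)*(45 + q))/2 = -3 + ((45 + q)*(64561 + q))/2 = -3 + (45 + q)*(64561 + q)/2)
(2355726 + 837832) + ((1102484 - 478371) + t(I(19, -21), -241)) = (2355726 + 837832) + ((1102484 - 478371) + (2905239/2 + (1/2)*(-241)**2 + 32303*(-241))) = 3193558 + (624113 + (2905239/2 + (1/2)*58081 - 7785023)) = 3193558 + (624113 + (2905239/2 + 58081/2 - 7785023)) = 3193558 + (624113 - 6303363) = 3193558 - 5679250 = -2485692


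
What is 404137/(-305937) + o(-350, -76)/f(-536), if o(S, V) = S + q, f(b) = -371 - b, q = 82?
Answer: -49557907/16826535 ≈ -2.9452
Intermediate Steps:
o(S, V) = 82 + S (o(S, V) = S + 82 = 82 + S)
404137/(-305937) + o(-350, -76)/f(-536) = 404137/(-305937) + (82 - 350)/(-371 - 1*(-536)) = 404137*(-1/305937) - 268/(-371 + 536) = -404137/305937 - 268/165 = -49557907/16826535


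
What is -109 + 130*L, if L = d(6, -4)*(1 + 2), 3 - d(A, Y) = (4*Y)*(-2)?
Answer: -11419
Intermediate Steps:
d(A, Y) = 3 + 8*Y (d(A, Y) = 3 - 4*Y*(-2) = 3 - (-8)*Y = 3 + 8*Y)
L = -87 (L = (3 + 8*(-4))*(1 + 2) = (3 - 32)*3 = -29*3 = -87)
-109 + 130*L = -109 + 130*(-87) = -109 - 11310 = -11419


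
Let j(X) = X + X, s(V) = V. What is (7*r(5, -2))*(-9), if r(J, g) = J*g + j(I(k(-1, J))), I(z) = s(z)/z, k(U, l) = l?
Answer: 504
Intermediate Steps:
I(z) = 1 (I(z) = z/z = 1)
j(X) = 2*X
r(J, g) = 2 + J*g (r(J, g) = J*g + 2*1 = J*g + 2 = 2 + J*g)
(7*r(5, -2))*(-9) = (7*(2 + 5*(-2)))*(-9) = (7*(2 - 10))*(-9) = (7*(-8))*(-9) = -56*(-9) = 504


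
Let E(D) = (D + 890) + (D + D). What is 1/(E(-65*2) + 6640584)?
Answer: 1/6641084 ≈ 1.5058e-7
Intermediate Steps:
E(D) = 890 + 3*D (E(D) = (890 + D) + 2*D = 890 + 3*D)
1/(E(-65*2) + 6640584) = 1/((890 + 3*(-65*2)) + 6640584) = 1/((890 + 3*(-130)) + 6640584) = 1/((890 - 390) + 6640584) = 1/(500 + 6640584) = 1/6641084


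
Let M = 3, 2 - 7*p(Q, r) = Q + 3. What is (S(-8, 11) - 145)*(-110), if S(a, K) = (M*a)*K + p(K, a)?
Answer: 316250/7 ≈ 45179.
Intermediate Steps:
p(Q, r) = -1/7 - Q/7 (p(Q, r) = 2/7 - (Q + 3)/7 = 2/7 - (3 + Q)/7 = 2/7 + (-3/7 - Q/7) = -1/7 - Q/7)
S(a, K) = -1/7 - K/7 + 3*K*a (S(a, K) = (3*a)*K + (-1/7 - K/7) = 3*K*a + (-1/7 - K/7) = -1/7 - K/7 + 3*K*a)
(S(-8, 11) - 145)*(-110) = ((-1/7 - 1/7*11 + 3*11*(-8)) - 145)*(-110) = ((-1/7 - 11/7 - 264) - 145)*(-110) = (-1860/7 - 145)*(-110) = -2875/7*(-110) = 316250/7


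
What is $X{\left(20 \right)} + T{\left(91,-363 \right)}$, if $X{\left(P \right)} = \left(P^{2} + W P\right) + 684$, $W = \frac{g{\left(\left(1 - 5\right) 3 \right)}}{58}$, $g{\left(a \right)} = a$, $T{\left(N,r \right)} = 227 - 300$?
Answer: $\frac{29199}{29} \approx 1006.9$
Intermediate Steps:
$T{\left(N,r \right)} = -73$
$W = - \frac{6}{29}$ ($W = \frac{\left(1 - 5\right) 3}{58} = \left(-4\right) 3 \cdot \frac{1}{58} = \left(-12\right) \frac{1}{58} = - \frac{6}{29} \approx -0.2069$)
$X{\left(P \right)} = 684 + P^{2} - \frac{6 P}{29}$ ($X{\left(P \right)} = \left(P^{2} - \frac{6 P}{29}\right) + 684 = 684 + P^{2} - \frac{6 P}{29}$)
$X{\left(20 \right)} + T{\left(91,-363 \right)} = \left(684 + 20^{2} - \frac{120}{29}\right) - 73 = \left(684 + 400 - \frac{120}{29}\right) - 73 = \frac{31316}{29} - 73 = \frac{29199}{29}$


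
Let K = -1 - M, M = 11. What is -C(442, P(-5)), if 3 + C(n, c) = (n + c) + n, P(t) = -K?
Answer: -893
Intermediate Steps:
K = -12 (K = -1 - 1*11 = -1 - 11 = -12)
P(t) = 12 (P(t) = -1*(-12) = 12)
C(n, c) = -3 + c + 2*n (C(n, c) = -3 + ((n + c) + n) = -3 + ((c + n) + n) = -3 + (c + 2*n) = -3 + c + 2*n)
-C(442, P(-5)) = -(-3 + 12 + 2*442) = -(-3 + 12 + 884) = -1*893 = -893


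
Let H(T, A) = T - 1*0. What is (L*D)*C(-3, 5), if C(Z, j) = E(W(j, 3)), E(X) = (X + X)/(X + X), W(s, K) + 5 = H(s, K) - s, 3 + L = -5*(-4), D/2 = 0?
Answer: 0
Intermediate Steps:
H(T, A) = T (H(T, A) = T + 0 = T)
D = 0 (D = 2*0 = 0)
L = 17 (L = -3 - 5*(-4) = -3 + 20 = 17)
W(s, K) = -5 (W(s, K) = -5 + (s - s) = -5 + 0 = -5)
E(X) = 1 (E(X) = (2*X)/((2*X)) = (2*X)*(1/(2*X)) = 1)
C(Z, j) = 1
(L*D)*C(-3, 5) = (17*0)*1 = 0*1 = 0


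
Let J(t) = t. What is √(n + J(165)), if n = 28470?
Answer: √28635 ≈ 169.22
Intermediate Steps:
√(n + J(165)) = √(28470 + 165) = √28635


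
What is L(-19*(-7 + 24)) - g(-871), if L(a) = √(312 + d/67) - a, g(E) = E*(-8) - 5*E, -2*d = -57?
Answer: -11000 + √5609910/134 ≈ -10982.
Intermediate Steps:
d = 57/2 (d = -½*(-57) = 57/2 ≈ 28.500)
g(E) = -13*E (g(E) = -8*E - 5*E = -13*E)
L(a) = -a + √5609910/134 (L(a) = √(312 + (57/2)/67) - a = √(312 + (57/2)*(1/67)) - a = √(312 + 57/134) - a = √(41865/134) - a = √5609910/134 - a = -a + √5609910/134)
L(-19*(-7 + 24)) - g(-871) = (-(-19)*(-7 + 24) + √5609910/134) - (-13)*(-871) = (-(-19)*17 + √5609910/134) - 1*11323 = (-1*(-323) + √5609910/134) - 11323 = (323 + √5609910/134) - 11323 = -11000 + √5609910/134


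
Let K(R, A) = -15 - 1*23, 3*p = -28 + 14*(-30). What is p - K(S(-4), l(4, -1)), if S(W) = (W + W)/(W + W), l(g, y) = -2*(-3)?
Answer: -334/3 ≈ -111.33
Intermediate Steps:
l(g, y) = 6
p = -448/3 (p = (-28 + 14*(-30))/3 = (-28 - 420)/3 = (⅓)*(-448) = -448/3 ≈ -149.33)
S(W) = 1 (S(W) = (2*W)/((2*W)) = (2*W)*(1/(2*W)) = 1)
K(R, A) = -38 (K(R, A) = -15 - 23 = -38)
p - K(S(-4), l(4, -1)) = -448/3 - 1*(-38) = -448/3 + 38 = -334/3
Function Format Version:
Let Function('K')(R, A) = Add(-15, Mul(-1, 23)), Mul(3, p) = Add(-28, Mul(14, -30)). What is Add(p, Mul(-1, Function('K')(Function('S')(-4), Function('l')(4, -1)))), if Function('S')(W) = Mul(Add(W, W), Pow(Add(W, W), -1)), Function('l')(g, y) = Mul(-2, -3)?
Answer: Rational(-334, 3) ≈ -111.33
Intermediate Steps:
Function('l')(g, y) = 6
p = Rational(-448, 3) (p = Mul(Rational(1, 3), Add(-28, Mul(14, -30))) = Mul(Rational(1, 3), Add(-28, -420)) = Mul(Rational(1, 3), -448) = Rational(-448, 3) ≈ -149.33)
Function('S')(W) = 1 (Function('S')(W) = Mul(Mul(2, W), Pow(Mul(2, W), -1)) = Mul(Mul(2, W), Mul(Rational(1, 2), Pow(W, -1))) = 1)
Function('K')(R, A) = -38 (Function('K')(R, A) = Add(-15, -23) = -38)
Add(p, Mul(-1, Function('K')(Function('S')(-4), Function('l')(4, -1)))) = Add(Rational(-448, 3), Mul(-1, -38)) = Add(Rational(-448, 3), 38) = Rational(-334, 3)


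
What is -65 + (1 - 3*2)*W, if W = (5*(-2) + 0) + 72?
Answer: -375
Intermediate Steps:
W = 62 (W = (-10 + 0) + 72 = -10 + 72 = 62)
-65 + (1 - 3*2)*W = -65 + (1 - 3*2)*62 = -65 + (1 - 6)*62 = -65 - 5*62 = -65 - 310 = -375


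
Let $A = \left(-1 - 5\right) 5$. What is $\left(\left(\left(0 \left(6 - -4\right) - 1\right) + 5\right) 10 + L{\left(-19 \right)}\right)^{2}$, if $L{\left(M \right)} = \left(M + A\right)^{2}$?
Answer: $5958481$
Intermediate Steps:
$A = -30$ ($A = \left(-6\right) 5 = -30$)
$L{\left(M \right)} = \left(-30 + M\right)^{2}$ ($L{\left(M \right)} = \left(M - 30\right)^{2} = \left(-30 + M\right)^{2}$)
$\left(\left(\left(0 \left(6 - -4\right) - 1\right) + 5\right) 10 + L{\left(-19 \right)}\right)^{2} = \left(\left(\left(0 \left(6 - -4\right) - 1\right) + 5\right) 10 + \left(-30 - 19\right)^{2}\right)^{2} = \left(\left(\left(0 \left(6 + 4\right) - 1\right) + 5\right) 10 + \left(-49\right)^{2}\right)^{2} = \left(\left(\left(0 \cdot 10 - 1\right) + 5\right) 10 + 2401\right)^{2} = \left(\left(\left(0 - 1\right) + 5\right) 10 + 2401\right)^{2} = \left(\left(-1 + 5\right) 10 + 2401\right)^{2} = \left(4 \cdot 10 + 2401\right)^{2} = \left(40 + 2401\right)^{2} = 2441^{2} = 5958481$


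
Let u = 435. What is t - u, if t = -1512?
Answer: -1947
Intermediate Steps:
t - u = -1512 - 1*435 = -1512 - 435 = -1947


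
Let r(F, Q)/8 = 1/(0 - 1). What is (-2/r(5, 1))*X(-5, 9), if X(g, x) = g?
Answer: -5/4 ≈ -1.2500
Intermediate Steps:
r(F, Q) = -8 (r(F, Q) = 8/(0 - 1) = 8/(-1) = 8*(-1) = -8)
(-2/r(5, 1))*X(-5, 9) = -2/(-8)*(-5) = -2*(-⅛)*(-5) = (¼)*(-5) = -5/4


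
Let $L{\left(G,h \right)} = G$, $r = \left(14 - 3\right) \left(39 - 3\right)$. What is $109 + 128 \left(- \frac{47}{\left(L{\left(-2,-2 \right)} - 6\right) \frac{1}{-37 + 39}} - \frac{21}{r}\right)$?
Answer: $\frac{53005}{33} \approx 1606.2$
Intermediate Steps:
$r = 396$ ($r = 11 \cdot 36 = 396$)
$109 + 128 \left(- \frac{47}{\left(L{\left(-2,-2 \right)} - 6\right) \frac{1}{-37 + 39}} - \frac{21}{r}\right) = 109 + 128 \left(- \frac{47}{\left(-2 - 6\right) \frac{1}{-37 + 39}} - \frac{21}{396}\right) = 109 + 128 \left(- \frac{47}{\left(-8\right) \frac{1}{2}} - \frac{7}{132}\right) = 109 + 128 \left(- \frac{47}{-4} - \frac{7}{132}\right) = 109 + 128 \left(\left(-47\right) \left(- \frac{1}{4}\right) - \frac{7}{132}\right) = 109 + 128 \left(\frac{47}{4} - \frac{7}{132}\right) = 109 + 128 \cdot \frac{386}{33} = 109 + \frac{49408}{33} = \frac{53005}{33}$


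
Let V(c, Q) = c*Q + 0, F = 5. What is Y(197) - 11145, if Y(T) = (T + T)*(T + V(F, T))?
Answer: 454563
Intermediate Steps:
V(c, Q) = Q*c (V(c, Q) = Q*c + 0 = Q*c)
Y(T) = 12*T² (Y(T) = (T + T)*(T + T*5) = (2*T)*(T + 5*T) = (2*T)*(6*T) = 12*T²)
Y(197) - 11145 = 12*197² - 11145 = 12*38809 - 11145 = 465708 - 11145 = 454563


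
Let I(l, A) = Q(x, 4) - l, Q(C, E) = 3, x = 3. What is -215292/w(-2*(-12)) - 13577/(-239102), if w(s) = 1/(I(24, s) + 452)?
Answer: -22186478281327/239102 ≈ -9.2791e+7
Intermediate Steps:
I(l, A) = 3 - l
w(s) = 1/431 (w(s) = 1/((3 - 1*24) + 452) = 1/((3 - 24) + 452) = 1/(-21 + 452) = 1/431)
-215292/w(-2*(-12)) - 13577/(-239102) = -215292/1/431 - 13577/(-239102) = -215292*431 - 13577*(-1/239102) = -92790852 + 13577/239102 = -22186478281327/239102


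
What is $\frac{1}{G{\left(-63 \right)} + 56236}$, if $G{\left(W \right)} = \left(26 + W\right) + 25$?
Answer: $\frac{1}{56224} \approx 1.7786 \cdot 10^{-5}$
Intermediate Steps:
$G{\left(W \right)} = 51 + W$
$\frac{1}{G{\left(-63 \right)} + 56236} = \frac{1}{\left(51 - 63\right) + 56236} = \frac{1}{-12 + 56236} = \frac{1}{56224}$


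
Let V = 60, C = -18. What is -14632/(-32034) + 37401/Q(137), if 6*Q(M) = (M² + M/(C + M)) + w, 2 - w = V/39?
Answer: 2886420991501/232551928173 ≈ 12.412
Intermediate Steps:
w = 6/13 (w = 2 - 60/39 = 2 - 1*20/13 = 2 - 20/13 = 6/13 ≈ 0.46154)
Q(M) = 1/13 + M²/6 + M/(6*(-18 + M)) (Q(M) = ((M² + M/(-18 + M)) + 6/13)/6 = (6/13 + M² + M/(-18 + M))/6 = 1/13 + M²/6 + M/(6*(-18 + M)))
-14632/(-32034) + 37401/Q(137) = -14632/(-32034) + 37401/(((-108 - 234*137² + 13*137³ + 19*137)/(78*(-18 + 137)))) = -14632*(-1/32034) + 37401/(((1/78)*(-108 - 234*18769 + 13*2571353 + 2603)/119)) = 7316/16017 + 37401/(((1/78)*(1/119)*(-108 - 4391946 + 33427589 + 2603))) = 7316/16017 + 37401/(((1/78)*(1/119)*29038138)) = 7316/16017 + 37401/(14519069/4641) = 7316/16017 + 37401*(4641/14519069) = 7316/16017 + 173578041/14519069 = 2886420991501/232551928173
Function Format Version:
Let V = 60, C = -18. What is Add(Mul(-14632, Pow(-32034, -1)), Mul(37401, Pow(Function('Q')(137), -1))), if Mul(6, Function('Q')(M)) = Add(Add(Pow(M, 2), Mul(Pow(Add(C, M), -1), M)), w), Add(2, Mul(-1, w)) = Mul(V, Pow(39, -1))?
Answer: Rational(2886420991501, 232551928173) ≈ 12.412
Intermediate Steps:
w = Rational(6, 13) (w = Add(2, Mul(-1, Mul(60, Pow(39, -1)))) = Add(2, Mul(-1, Mul(60, Rational(1, 39)))) = Add(2, Mul(-1, Rational(20, 13))) = Add(2, Rational(-20, 13)) = Rational(6, 13) ≈ 0.46154)
Function('Q')(M) = Add(Rational(1, 13), Mul(Rational(1, 6), Pow(M, 2)), Mul(Rational(1, 6), M, Pow(Add(-18, M), -1))) (Function('Q')(M) = Mul(Rational(1, 6), Add(Add(Pow(M, 2), Mul(Pow(Add(-18, M), -1), M)), Rational(6, 13))) = Mul(Rational(1, 6), Add(Add(Pow(M, 2), Mul(M, Pow(Add(-18, M), -1))), Rational(6, 13))) = Mul(Rational(1, 6), Add(Rational(6, 13), Pow(M, 2), Mul(M, Pow(Add(-18, M), -1)))) = Add(Rational(1, 13), Mul(Rational(1, 6), Pow(M, 2)), Mul(Rational(1, 6), M, Pow(Add(-18, M), -1))))
Add(Mul(-14632, Pow(-32034, -1)), Mul(37401, Pow(Function('Q')(137), -1))) = Add(Mul(-14632, Pow(-32034, -1)), Mul(37401, Pow(Mul(Rational(1, 78), Pow(Add(-18, 137), -1), Add(-108, Mul(-234, Pow(137, 2)), Mul(13, Pow(137, 3)), Mul(19, 137))), -1))) = Add(Mul(-14632, Rational(-1, 32034)), Mul(37401, Pow(Mul(Rational(1, 78), Pow(119, -1), Add(-108, Mul(-234, 18769), Mul(13, 2571353), 2603)), -1))) = Add(Rational(7316, 16017), Mul(37401, Pow(Mul(Rational(1, 78), Rational(1, 119), Add(-108, -4391946, 33427589, 2603)), -1))) = Add(Rational(7316, 16017), Mul(37401, Pow(Mul(Rational(1, 78), Rational(1, 119), 29038138), -1))) = Add(Rational(7316, 16017), Mul(37401, Pow(Rational(14519069, 4641), -1))) = Add(Rational(7316, 16017), Mul(37401, Rational(4641, 14519069))) = Add(Rational(7316, 16017), Rational(173578041, 14519069)) = Rational(2886420991501, 232551928173)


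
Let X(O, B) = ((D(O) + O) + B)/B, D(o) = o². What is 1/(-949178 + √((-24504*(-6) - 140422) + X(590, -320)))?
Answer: -30373696/28830043845461 - 12*√39206/28830043845461 ≈ -1.0536e-6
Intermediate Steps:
X(O, B) = (B + O + O²)/B (X(O, B) = ((O² + O) + B)/B = ((O + O²) + B)/B = (B + O + O²)/B)
1/(-949178 + √((-24504*(-6) - 140422) + X(590, -320))) = 1/(-949178 + √((-24504*(-6) - 140422) + (-320 + 590 + 590²)/(-320))) = 1/(-949178 + √((147024 - 140422) - (-320 + 590 + 348100)/320)) = 1/(-949178 + √(6602 - 1/320*348370)) = 1/(-949178 + √(6602 - 34837/32)) = 1/(-949178 + √(176427/32)) = 1/(-949178 + 3*√39206/8)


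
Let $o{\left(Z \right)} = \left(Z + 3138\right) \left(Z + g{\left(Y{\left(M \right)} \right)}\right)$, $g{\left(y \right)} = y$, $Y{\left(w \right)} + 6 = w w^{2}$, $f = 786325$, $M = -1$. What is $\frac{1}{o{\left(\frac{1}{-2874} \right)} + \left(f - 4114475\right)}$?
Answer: $- \frac{8259876}{27671551744109} \approx -2.985 \cdot 10^{-7}$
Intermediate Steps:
$Y{\left(w \right)} = -6 + w^{3}$ ($Y{\left(w \right)} = -6 + w w^{2} = -6 + w^{3}$)
$o{\left(Z \right)} = \left(-7 + Z\right) \left(3138 + Z\right)$ ($o{\left(Z \right)} = \left(Z + 3138\right) \left(Z - \left(6 - \left(-1\right)^{3}\right)\right) = \left(3138 + Z\right) \left(Z - 7\right) = \left(3138 + Z\right) \left(-7 + Z\right) = \left(-7 + Z\right) \left(3138 + Z\right)$)
$\frac{1}{o{\left(\frac{1}{-2874} \right)} + \left(f - 4114475\right)} = \frac{1}{\left(-21966 + \left(\frac{1}{-2874}\right)^{2} + \frac{3131}{-2874}\right) + \left(786325 - 4114475\right)} = \frac{1}{\left(-21966 + \left(- \frac{1}{2874}\right)^{2} + 3131 \left(- \frac{1}{2874}\right)\right) + \left(786325 - 4114475\right)} = \frac{1}{\left(-21966 + \frac{1}{8259876} - \frac{3131}{2874}\right) - 3328150} = \frac{1}{- \frac{181445434709}{8259876} - 3328150} = \frac{1}{- \frac{27671551744109}{8259876}} = - \frac{8259876}{27671551744109}$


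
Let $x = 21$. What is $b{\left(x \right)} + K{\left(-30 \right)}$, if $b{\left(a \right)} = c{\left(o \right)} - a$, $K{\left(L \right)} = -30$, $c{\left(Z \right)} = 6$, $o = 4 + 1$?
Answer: $-45$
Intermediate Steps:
$o = 5$
$b{\left(a \right)} = 6 - a$
$b{\left(x \right)} + K{\left(-30 \right)} = \left(6 - 21\right) - 30 = -15 - 30 = -45$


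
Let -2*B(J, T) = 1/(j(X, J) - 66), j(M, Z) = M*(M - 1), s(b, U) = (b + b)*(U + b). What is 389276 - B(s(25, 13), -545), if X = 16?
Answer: 135468049/348 ≈ 3.8928e+5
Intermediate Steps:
s(b, U) = 2*b*(U + b) (s(b, U) = (2*b)*(U + b) = 2*b*(U + b))
j(M, Z) = M*(-1 + M)
B(J, T) = -1/348 (B(J, T) = -1/(2*(16*(-1 + 16) - 66)) = -1/(2*(16*15 - 66)) = -1/(2*(240 - 66)) = -½/174 = -½*1/174 = -1/348)
389276 - B(s(25, 13), -545) = 389276 - 1*(-1/348) = 389276 + 1/348 = 135468049/348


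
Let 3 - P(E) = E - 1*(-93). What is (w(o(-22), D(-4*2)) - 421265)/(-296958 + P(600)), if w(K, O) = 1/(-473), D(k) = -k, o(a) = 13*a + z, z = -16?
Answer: 99629173/70393752 ≈ 1.4153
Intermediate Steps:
o(a) = -16 + 13*a (o(a) = 13*a - 16 = -16 + 13*a)
P(E) = -90 - E (P(E) = 3 - (E - 1*(-93)) = 3 - (E + 93) = 3 - (93 + E) = 3 + (-93 - E) = -90 - E)
w(K, O) = -1/473
(w(o(-22), D(-4*2)) - 421265)/(-296958 + P(600)) = (-1/473 - 421265)/(-296958 + (-90 - 1*600)) = -199258346/(473*(-296958 + (-90 - 600))) = -199258346/(473*(-296958 - 690)) = -199258346/473/(-297648) = -199258346/473*(-1/297648) = 99629173/70393752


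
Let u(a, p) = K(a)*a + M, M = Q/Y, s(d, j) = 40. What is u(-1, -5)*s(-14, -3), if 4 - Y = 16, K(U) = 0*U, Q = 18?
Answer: -60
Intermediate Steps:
K(U) = 0
Y = -12 (Y = 4 - 1*16 = 4 - 16 = -12)
M = -3/2 (M = 18/(-12) = 18*(-1/12) = -3/2 ≈ -1.5000)
u(a, p) = -3/2 (u(a, p) = 0*a - 3/2 = 0 - 3/2 = -3/2)
u(-1, -5)*s(-14, -3) = -3/2*40 = -60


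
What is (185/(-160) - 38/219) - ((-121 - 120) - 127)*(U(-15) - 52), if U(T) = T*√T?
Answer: -134114407/7008 - 5520*I*√15 ≈ -19137.0 - 21379.0*I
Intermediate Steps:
U(T) = T^(3/2)
(185/(-160) - 38/219) - ((-121 - 120) - 127)*(U(-15) - 52) = (185/(-160) - 38/219) - ((-121 - 120) - 127)*((-15)^(3/2) - 52) = (185*(-1/160) - 38*1/219) - (-241 - 127)*(-15*I*√15 - 52) = (-37/32 - 38/219) - (-368)*(-52 - 15*I*√15) = -9319/7008 - (19136 + 5520*I*√15) = -9319/7008 + (-19136 - 5520*I*√15) = -134114407/7008 - 5520*I*√15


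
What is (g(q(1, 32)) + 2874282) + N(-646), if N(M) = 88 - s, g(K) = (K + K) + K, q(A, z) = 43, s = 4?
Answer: 2874495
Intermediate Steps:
g(K) = 3*K (g(K) = 2*K + K = 3*K)
N(M) = 84 (N(M) = 88 - 1*4 = 88 - 4 = 84)
(g(q(1, 32)) + 2874282) + N(-646) = (3*43 + 2874282) + 84 = (129 + 2874282) + 84 = 2874411 + 84 = 2874495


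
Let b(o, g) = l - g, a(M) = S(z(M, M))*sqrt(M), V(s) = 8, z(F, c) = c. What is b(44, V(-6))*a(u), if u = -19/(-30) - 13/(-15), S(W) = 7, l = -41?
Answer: -343*sqrt(6)/2 ≈ -420.09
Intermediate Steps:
u = 3/2 (u = -19*(-1/30) - 13*(-1/15) = 19/30 + 13/15 = 3/2 ≈ 1.5000)
a(M) = 7*sqrt(M)
b(o, g) = -41 - g
b(44, V(-6))*a(u) = (-41 - 1*8)*(7*sqrt(3/2)) = (-41 - 8)*(7*(sqrt(6)/2)) = -343*sqrt(6)/2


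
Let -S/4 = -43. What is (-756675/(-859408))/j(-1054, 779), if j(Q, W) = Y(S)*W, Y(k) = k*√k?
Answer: 39825*√43/521206888576 ≈ 5.0105e-7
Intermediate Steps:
S = 172 (S = -4*(-43) = 172)
Y(k) = k^(3/2)
j(Q, W) = 344*W*√43 (j(Q, W) = 172^(3/2)*W = (344*√43)*W = 344*W*√43)
(-756675/(-859408))/j(-1054, 779) = (-756675/(-859408))/((344*779*√43)) = (-756675*(-1/859408))/((267976*√43)) = 39825*(√43/11522968)/45232 = 39825*√43/521206888576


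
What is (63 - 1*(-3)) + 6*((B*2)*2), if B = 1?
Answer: 90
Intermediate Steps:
(63 - 1*(-3)) + 6*((B*2)*2) = (63 - 1*(-3)) + 6*((1*2)*2) = (63 + 3) + 6*(2*2) = 66 + 6*4 = 66 + 24 = 90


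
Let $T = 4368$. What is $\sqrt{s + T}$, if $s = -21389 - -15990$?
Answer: $i \sqrt{1031} \approx 32.109 i$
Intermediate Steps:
$s = -5399$ ($s = -21389 + 15990 = -5399$)
$\sqrt{s + T} = \sqrt{-5399 + 4368} = \sqrt{-1031} = i \sqrt{1031}$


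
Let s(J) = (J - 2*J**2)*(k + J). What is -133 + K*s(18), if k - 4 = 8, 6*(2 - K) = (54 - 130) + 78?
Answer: -31633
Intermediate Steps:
K = 5/3 (K = 2 - ((54 - 130) + 78)/6 = 2 - (-76 + 78)/6 = 2 - 1/6*2 = 2 - 1/3 = 5/3 ≈ 1.6667)
k = 12 (k = 4 + 8 = 12)
s(J) = (12 + J)*(J - 2*J**2) (s(J) = (J - 2*J**2)*(12 + J) = (12 + J)*(J - 2*J**2))
-133 + K*s(18) = -133 + 5*(18*(12 - 23*18 - 2*18**2))/3 = -133 + 5*(18*(12 - 414 - 2*324))/3 = -133 + 5*(18*(12 - 414 - 648))/3 = -133 + 5*(18*(-1050))/3 = -133 + (5/3)*(-18900) = -133 - 31500 = -31633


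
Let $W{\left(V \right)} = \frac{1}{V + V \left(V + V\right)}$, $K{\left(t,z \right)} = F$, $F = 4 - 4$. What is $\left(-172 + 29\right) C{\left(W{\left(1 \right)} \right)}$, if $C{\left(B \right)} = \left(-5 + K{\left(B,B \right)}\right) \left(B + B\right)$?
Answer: $\frac{1430}{3} \approx 476.67$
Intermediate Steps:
$F = 0$
$K{\left(t,z \right)} = 0$
$W{\left(V \right)} = \frac{1}{V + 2 V^{2}}$ ($W{\left(V \right)} = \frac{1}{V + V 2 V} = \frac{1}{V + 2 V^{2}}$)
$C{\left(B \right)} = - 10 B$ ($C{\left(B \right)} = \left(-5 + 0\right) \left(B + B\right) = - 5 \cdot 2 B = - 10 B$)
$\left(-172 + 29\right) C{\left(W{\left(1 \right)} \right)} = \left(-172 + 29\right) \left(- 10 \frac{1}{1 \left(1 + 2 \cdot 1\right)}\right) = - 143 \left(- 10 \cdot 1 \frac{1}{1 + 2}\right) = - 143 \left(- 10 \cdot 1 \cdot \frac{1}{3}\right) = - 143 \left(\left(-10\right) \frac{1}{3}\right) = \left(-143\right) \left(- \frac{10}{3}\right) = \frac{1430}{3}$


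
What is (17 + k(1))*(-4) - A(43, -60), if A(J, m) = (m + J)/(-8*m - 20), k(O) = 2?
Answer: -34943/460 ≈ -75.963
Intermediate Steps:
A(J, m) = (J + m)/(-20 - 8*m)
(17 + k(1))*(-4) - A(43, -60) = (17 + 2)*(-4) - (-1*43 - 1*(-60))/(4*(5 + 2*(-60))) = 19*(-4) - (-43 + 60)/(4*(5 - 120)) = -76 - 17/(4*(-115)) = -76 - (-1)*17/(4*115) = -76 - 1*(-17/460) = -76 + 17/460 = -34943/460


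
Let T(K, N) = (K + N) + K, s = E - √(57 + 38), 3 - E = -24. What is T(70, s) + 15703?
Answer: 15870 - √95 ≈ 15860.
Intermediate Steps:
E = 27 (E = 3 - 1*(-24) = 3 + 24 = 27)
s = 27 - √95 (s = 27 - √(57 + 38) = 27 - √95 ≈ 17.253)
T(K, N) = N + 2*K
T(70, s) + 15703 = ((27 - √95) + 2*70) + 15703 = ((27 - √95) + 140) + 15703 = (167 - √95) + 15703 = 15870 - √95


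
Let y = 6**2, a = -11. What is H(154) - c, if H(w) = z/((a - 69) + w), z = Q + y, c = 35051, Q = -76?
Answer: -1296907/37 ≈ -35052.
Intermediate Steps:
y = 36
z = -40 (z = -76 + 36 = -40)
H(w) = -40/(-80 + w) (H(w) = -40/((-11 - 69) + w) = -40/(-80 + w))
H(154) - c = -40/(-80 + 154) - 1*35051 = -40/74 - 35051 = -40*1/74 - 35051 = -20/37 - 35051 = -1296907/37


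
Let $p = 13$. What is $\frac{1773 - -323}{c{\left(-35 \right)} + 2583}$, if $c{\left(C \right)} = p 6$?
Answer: $\frac{2096}{2661} \approx 0.78767$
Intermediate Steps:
$c{\left(C \right)} = 78$ ($c{\left(C \right)} = 13 \cdot 6 = 78$)
$\frac{1773 - -323}{c{\left(-35 \right)} + 2583} = \frac{1773 - -323}{78 + 2583} = \frac{1773 + \left(-1785 + 2108\right)}{2661} = \left(1773 + 323\right) \frac{1}{2661} = 2096 \cdot \frac{1}{2661} = \frac{2096}{2661}$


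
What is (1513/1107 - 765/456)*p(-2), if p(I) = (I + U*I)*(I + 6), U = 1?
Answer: 104618/21033 ≈ 4.9740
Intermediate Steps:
p(I) = 2*I*(6 + I) (p(I) = (I + 1*I)*(I + 6) = (I + I)*(6 + I) = (2*I)*(6 + I) = 2*I*(6 + I))
(1513/1107 - 765/456)*p(-2) = (1513/1107 - 765/456)*(2*(-2)*(6 - 2)) = (1513*(1/1107) - 765*1/456)*(2*(-2)*4) = (1513/1107 - 255/152)*(-16) = -52309/168264*(-16) = 104618/21033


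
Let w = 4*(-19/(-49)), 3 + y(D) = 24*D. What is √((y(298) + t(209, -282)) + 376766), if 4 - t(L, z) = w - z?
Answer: √18798137/7 ≈ 619.38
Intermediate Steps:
y(D) = -3 + 24*D
w = 76/49 (w = 4*(-19*(-1/49)) = 4*(19/49) = 76/49 ≈ 1.5510)
t(L, z) = 120/49 + z (t(L, z) = 4 - (76/49 - z) = 4 + (-76/49 + z) = 120/49 + z)
√((y(298) + t(209, -282)) + 376766) = √(((-3 + 24*298) + (120/49 - 282)) + 376766) = √(((-3 + 7152) - 13698/49) + 376766) = √((7149 - 13698/49) + 376766) = √(336603/49 + 376766) = √(18798137/49) = √18798137/7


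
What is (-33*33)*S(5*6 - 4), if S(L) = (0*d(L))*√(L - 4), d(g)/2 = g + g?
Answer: 0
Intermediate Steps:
d(g) = 4*g (d(g) = 2*(g + g) = 2*(2*g) = 4*g)
S(L) = 0 (S(L) = (0*(4*L))*√(L - 4) = 0*√(-4 + L) = 0)
(-33*33)*S(5*6 - 4) = -33*33*0 = -1089*0 = 0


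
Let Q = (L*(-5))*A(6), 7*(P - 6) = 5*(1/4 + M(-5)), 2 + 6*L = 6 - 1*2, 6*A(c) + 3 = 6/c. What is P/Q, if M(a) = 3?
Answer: 2097/140 ≈ 14.979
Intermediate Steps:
A(c) = -½ + 1/c (A(c) = -½ + (6/c)/6 = -½ + 1/c)
L = ⅓ (L = -⅓ + (6 - 1*2)/6 = -⅓ + (6 - 2)/6 = -⅓ + (⅙)*4 = -⅓ + ⅔ = ⅓ ≈ 0.33333)
P = 233/28 (P = 6 + (5*(1/4 + 3))/7 = 6 + (5*(¼ + 3))/7 = 6 + (5*(13/4))/7 = 6 + (⅐)*(65/4) = 6 + 65/28 = 233/28 ≈ 8.3214)
Q = 5/9 (Q = ((⅓)*(-5))*((½)*(2 - 1*6)/6) = -5*(2 - 6)/(6*6) = -5*(-4)/(6*6) = -5/3*(-⅓) = 5/9 ≈ 0.55556)
P/Q = 233/(28*(5/9)) = (233/28)*(9/5) = 2097/140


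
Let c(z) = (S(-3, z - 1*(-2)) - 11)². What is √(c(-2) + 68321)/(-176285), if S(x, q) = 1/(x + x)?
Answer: -√2464045/1057710 ≈ -0.0014841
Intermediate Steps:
S(x, q) = 1/(2*x)
c(z) = 4489/36 (c(z) = ((½)/(-3) - 11)² = ((½)*(-⅓) - 11)² = (-⅙ - 11)² = (-67/6)² = 4489/36)
√(c(-2) + 68321)/(-176285) = √(4489/36 + 68321)/(-176285) = √(2464045/36)*(-1/176285) = (√2464045/6)*(-1/176285) = -√2464045/1057710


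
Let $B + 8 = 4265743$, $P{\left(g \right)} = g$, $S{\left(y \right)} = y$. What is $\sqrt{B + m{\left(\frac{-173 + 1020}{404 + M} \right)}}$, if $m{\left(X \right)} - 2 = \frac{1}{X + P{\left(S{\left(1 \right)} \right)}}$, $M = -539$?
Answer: $\frac{\sqrt{540622420402}}{356} \approx 2065.4$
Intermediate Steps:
$B = 4265735$ ($B = -8 + 4265743 = 4265735$)
$m{\left(X \right)} = 2 + \frac{1}{1 + X}$ ($m{\left(X \right)} = 2 + \frac{1}{X + 1} = 2 + \frac{1}{1 + X}$)
$\sqrt{B + m{\left(\frac{-173 + 1020}{404 + M} \right)}} = \sqrt{4265735 + \frac{3 + 2 \frac{-173 + 1020}{404 - 539}}{1 + \frac{-173 + 1020}{404 - 539}}} = \sqrt{4265735 + \frac{3 + 2 \frac{847}{-135}}{1 + \frac{847}{-135}}} = \sqrt{4265735 + \frac{3 + 2 \cdot 847 \left(- \frac{1}{135}\right)}{1 + 847 \left(- \frac{1}{135}\right)}} = \sqrt{4265735 + \frac{3 + 2 \left(- \frac{847}{135}\right)}{1 - \frac{847}{135}}} = \sqrt{4265735 + \frac{3 - \frac{1694}{135}}{- \frac{712}{135}}} = \sqrt{4265735 - - \frac{1289}{712}} = \sqrt{4265735 + \frac{1289}{712}} = \sqrt{\frac{3037204609}{712}} = \frac{\sqrt{540622420402}}{356}$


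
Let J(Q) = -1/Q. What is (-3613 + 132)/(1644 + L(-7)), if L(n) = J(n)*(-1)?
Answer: -24367/11507 ≈ -2.1176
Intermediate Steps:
L(n) = 1/n (L(n) = -1/n*(-1) = 1/n)
(-3613 + 132)/(1644 + L(-7)) = (-3613 + 132)/(1644 + 1/(-7)) = -3481/(1644 - 1/7) = -3481/11507/7 = -3481*7/11507 = -24367/11507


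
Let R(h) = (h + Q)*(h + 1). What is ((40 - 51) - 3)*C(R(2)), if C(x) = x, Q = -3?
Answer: 42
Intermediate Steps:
R(h) = (1 + h)*(-3 + h) (R(h) = (h - 3)*(h + 1) = (-3 + h)*(1 + h) = (1 + h)*(-3 + h))
((40 - 51) - 3)*C(R(2)) = ((40 - 51) - 3)*(-3 + 2**2 - 2*2) = (-11 - 3)*(-3 + 4 - 4) = -14*(-3) = 42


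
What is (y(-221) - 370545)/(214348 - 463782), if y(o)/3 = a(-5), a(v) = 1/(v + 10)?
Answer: 926361/623585 ≈ 1.4855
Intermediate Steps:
a(v) = 1/(10 + v)
y(o) = 3/5 (y(o) = 3/(10 - 5) = 3/5)
(y(-221) - 370545)/(214348 - 463782) = (3/5 - 370545)/(214348 - 463782) = -1852722/5/(-249434) = -1852722/5*(-1/249434) = 926361/623585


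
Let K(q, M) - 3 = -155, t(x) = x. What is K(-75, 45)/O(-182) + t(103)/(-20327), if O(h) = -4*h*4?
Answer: -423705/7399028 ≈ -0.057265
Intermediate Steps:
O(h) = -16*h
K(q, M) = -152 (K(q, M) = 3 - 155 = -152)
K(-75, 45)/O(-182) + t(103)/(-20327) = -152/((-16*(-182))) + 103/(-20327) = -152/2912 + 103*(-1/20327) = -152*1/2912 - 103/20327 = -19/364 - 103/20327 = -423705/7399028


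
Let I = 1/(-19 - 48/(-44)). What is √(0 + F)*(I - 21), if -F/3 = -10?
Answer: -4148*√30/197 ≈ -115.33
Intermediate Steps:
F = 30 (F = -3*(-10) = 30)
I = -11/197 (I = 1/(-19 - 48*(-1/44)) = 1/(-19 + 12/11) = 1/(-197/11) = -11/197 ≈ -0.055838)
√(0 + F)*(I - 21) = √(0 + 30)*(-11/197 - 21) = √30*(-4148/197) = -4148*√30/197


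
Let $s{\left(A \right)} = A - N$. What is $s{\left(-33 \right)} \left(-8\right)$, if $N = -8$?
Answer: $200$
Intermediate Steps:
$s{\left(A \right)} = 8 + A$ ($s{\left(A \right)} = A - -8 = A + 8 = 8 + A$)
$s{\left(-33 \right)} \left(-8\right) = \left(8 - 33\right) \left(-8\right) = \left(-25\right) \left(-8\right) = 200$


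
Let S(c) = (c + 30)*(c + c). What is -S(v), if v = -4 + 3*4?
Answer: -608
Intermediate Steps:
v = 8 (v = -4 + 12 = 8)
S(c) = 2*c*(30 + c) (S(c) = (30 + c)*(2*c) = 2*c*(30 + c))
-S(v) = -2*8*(30 + 8) = -2*8*38 = -1*608 = -608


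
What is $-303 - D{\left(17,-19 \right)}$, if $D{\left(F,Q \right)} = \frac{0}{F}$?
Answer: $-303$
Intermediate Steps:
$D{\left(F,Q \right)} = 0$
$-303 - D{\left(17,-19 \right)} = -303 - 0 = -303 + 0 = -303$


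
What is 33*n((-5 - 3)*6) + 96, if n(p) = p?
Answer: -1488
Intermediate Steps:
33*n((-5 - 3)*6) + 96 = 33*((-5 - 3)*6) + 96 = 33*(-8*6) + 96 = 33*(-48) + 96 = -1584 + 96 = -1488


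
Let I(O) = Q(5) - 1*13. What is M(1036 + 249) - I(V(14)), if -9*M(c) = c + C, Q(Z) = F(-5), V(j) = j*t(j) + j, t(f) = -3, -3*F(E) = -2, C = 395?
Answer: -523/3 ≈ -174.33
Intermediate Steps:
F(E) = 2/3 (F(E) = -1/3*(-2) = 2/3)
V(j) = -2*j (V(j) = j*(-3) + j = -3*j + j = -2*j)
Q(Z) = 2/3
M(c) = -395/9 - c/9 (M(c) = -(c + 395)/9 = -(395 + c)/9 = -395/9 - c/9)
I(O) = -37/3 (I(O) = 2/3 - 1*13 = 2/3 - 13 = -37/3)
M(1036 + 249) - I(V(14)) = (-395/9 - (1036 + 249)/9) - 1*(-37/3) = (-395/9 - 1/9*1285) + 37/3 = (-395/9 - 1285/9) + 37/3 = -560/3 + 37/3 = -523/3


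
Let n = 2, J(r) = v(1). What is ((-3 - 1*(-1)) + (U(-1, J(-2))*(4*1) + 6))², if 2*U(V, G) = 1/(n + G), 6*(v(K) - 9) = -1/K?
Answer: 73984/4225 ≈ 17.511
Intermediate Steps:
v(K) = 9 - 1/(6*K) (v(K) = 9 + (-1/K)/6 = 9 - 1/(6*K))
J(r) = 53/6 (J(r) = 9 - ⅙/1 = 9 - ⅙*1 = 9 - ⅙ = 53/6)
U(V, G) = 1/(2*(2 + G))
((-3 - 1*(-1)) + (U(-1, J(-2))*(4*1) + 6))² = ((-3 - 1*(-1)) + ((1/(2*(2 + 53/6)))*(4*1) + 6))² = ((-3 + 1) + ((1/(2*(65/6)))*4 + 6))² = (-2 + (((½)*(6/65))*4 + 6))² = (-2 + ((3/65)*4 + 6))² = (-2 + (12/65 + 6))² = (-2 + 402/65)² = (272/65)² = 73984/4225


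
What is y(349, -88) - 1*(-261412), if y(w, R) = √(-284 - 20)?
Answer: 261412 + 4*I*√19 ≈ 2.6141e+5 + 17.436*I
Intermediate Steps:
y(w, R) = 4*I*√19 (y(w, R) = √(-304) = 4*I*√19)
y(349, -88) - 1*(-261412) = 4*I*√19 - 1*(-261412) = 4*I*√19 + 261412 = 261412 + 4*I*√19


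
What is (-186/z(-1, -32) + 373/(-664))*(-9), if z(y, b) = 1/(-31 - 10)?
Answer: -45569619/664 ≈ -68629.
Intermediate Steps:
z(y, b) = -1/41 (z(y, b) = 1/(-41) = -1/41)
(-186/z(-1, -32) + 373/(-664))*(-9) = (-186/(-1/41) + 373/(-664))*(-9) = (-186*(-41) + 373*(-1/664))*(-9) = (7626 - 373/664)*(-9) = (5063291/664)*(-9) = -45569619/664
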